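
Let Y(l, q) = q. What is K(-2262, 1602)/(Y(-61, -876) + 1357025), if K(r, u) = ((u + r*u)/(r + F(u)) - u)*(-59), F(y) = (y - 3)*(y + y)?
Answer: 11529384405/165351179123 ≈ 0.069727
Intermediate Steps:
F(y) = 2*y*(-3 + y) (F(y) = (-3 + y)*(2*y) = 2*y*(-3 + y))
K(r, u) = 59*u - 59*(u + r*u)/(r + 2*u*(-3 + u)) (K(r, u) = ((u + r*u)/(r + 2*u*(-3 + u)) - u)*(-59) = (-u + (u + r*u)/(r + 2*u*(-3 + u)))*(-59) = 59*u - 59*(u + r*u)/(r + 2*u*(-3 + u)))
K(-2262, 1602)/(Y(-61, -876) + 1357025) = (59*1602*(-1 + 2*1602*(-3 + 1602))/(-2262 + 2*1602*(-3 + 1602)))/(-876 + 1357025) = (59*1602*(-1 + 2*1602*1599)/(-2262 + 2*1602*1599))/1356149 = (59*1602*(-1 + 5123196)/(-2262 + 5123196))*(1/1356149) = (59*1602*5123195/5120934)*(1/1356149) = (59*1602*(1/5120934)*5123195)*(1/1356149) = (11529384405/121927)*(1/1356149) = 11529384405/165351179123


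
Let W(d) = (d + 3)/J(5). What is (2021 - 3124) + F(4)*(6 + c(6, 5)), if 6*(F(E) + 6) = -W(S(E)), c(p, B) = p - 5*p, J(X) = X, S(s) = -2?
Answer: -4972/5 ≈ -994.40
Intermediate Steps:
c(p, B) = -4*p
W(d) = 3/5 + d/5 (W(d) = (d + 3)/5 = (3 + d)*(1/5) = 3/5 + d/5)
F(E) = -181/30 (F(E) = -6 + (-(3/5 + (1/5)*(-2)))/6 = -6 + (-(3/5 - 2/5))/6 = -6 + (-1*1/5)/6 = -6 + (1/6)*(-1/5) = -6 - 1/30 = -181/30)
(2021 - 3124) + F(4)*(6 + c(6, 5)) = (2021 - 3124) - 181*(6 - 4*6)/30 = -1103 - 181*(6 - 24)/30 = -1103 - 181/30*(-18) = -1103 + 543/5 = -4972/5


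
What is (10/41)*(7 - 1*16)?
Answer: -90/41 ≈ -2.1951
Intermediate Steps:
(10/41)*(7 - 1*16) = (10*(1/41))*(7 - 16) = (10/41)*(-9) = -90/41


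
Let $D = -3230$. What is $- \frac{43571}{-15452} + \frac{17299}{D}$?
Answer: $- \frac{63284909}{24954980} \approx -2.536$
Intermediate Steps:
$- \frac{43571}{-15452} + \frac{17299}{D} = - \frac{43571}{-15452} + \frac{17299}{-3230} = \left(-43571\right) \left(- \frac{1}{15452}\right) + 17299 \left(- \frac{1}{3230}\right) = \frac{43571}{15452} - \frac{17299}{3230} = - \frac{63284909}{24954980}$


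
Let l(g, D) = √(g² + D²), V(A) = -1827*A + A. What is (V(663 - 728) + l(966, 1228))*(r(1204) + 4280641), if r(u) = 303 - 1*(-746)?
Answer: 508193786100 + 8563380*√610285 ≈ 5.1488e+11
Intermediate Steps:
V(A) = -1826*A
l(g, D) = √(D² + g²)
r(u) = 1049 (r(u) = 303 + 746 = 1049)
(V(663 - 728) + l(966, 1228))*(r(1204) + 4280641) = (-1826*(663 - 728) + √(1228² + 966²))*(1049 + 4280641) = (-1826*(-65) + √(1507984 + 933156))*4281690 = (118690 + √2441140)*4281690 = (118690 + 2*√610285)*4281690 = 508193786100 + 8563380*√610285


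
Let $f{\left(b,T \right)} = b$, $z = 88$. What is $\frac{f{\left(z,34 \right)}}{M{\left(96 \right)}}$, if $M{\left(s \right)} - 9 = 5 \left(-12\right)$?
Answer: $- \frac{88}{51} \approx -1.7255$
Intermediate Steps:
$M{\left(s \right)} = -51$ ($M{\left(s \right)} = 9 + 5 \left(-12\right) = 9 - 60 = -51$)
$\frac{f{\left(z,34 \right)}}{M{\left(96 \right)}} = \frac{88}{-51} = 88 \left(- \frac{1}{51}\right) = - \frac{88}{51}$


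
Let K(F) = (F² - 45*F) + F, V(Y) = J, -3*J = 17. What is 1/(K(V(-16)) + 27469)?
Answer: 9/249754 ≈ 3.6035e-5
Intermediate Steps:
J = -17/3 (J = -⅓*17 = -17/3 ≈ -5.6667)
V(Y) = -17/3
K(F) = F² - 44*F
1/(K(V(-16)) + 27469) = 1/(-17*(-44 - 17/3)/3 + 27469) = 1/(-17/3*(-149/3) + 27469) = 1/(2533/9 + 27469) = 1/(249754/9) = 9/249754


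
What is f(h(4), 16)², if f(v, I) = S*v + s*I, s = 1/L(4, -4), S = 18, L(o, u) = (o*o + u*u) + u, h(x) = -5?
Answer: 391876/49 ≈ 7997.5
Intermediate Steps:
L(o, u) = u + o² + u² (L(o, u) = (o² + u²) + u = u + o² + u²)
s = 1/28 (s = 1/(-4 + 4² + (-4)²) = 1/(-4 + 16 + 16) = 1/28 ≈ 0.035714)
f(v, I) = 18*v + I/28
f(h(4), 16)² = (18*(-5) + (1/28)*16)² = (-90 + 4/7)² = (-626/7)² = 391876/49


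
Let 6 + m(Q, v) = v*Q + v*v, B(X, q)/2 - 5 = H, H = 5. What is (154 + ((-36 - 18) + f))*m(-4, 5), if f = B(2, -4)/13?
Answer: -1320/13 ≈ -101.54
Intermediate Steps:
B(X, q) = 20 (B(X, q) = 10 + 2*5 = 10 + 10 = 20)
f = 20/13 ≈ 1.5385
m(Q, v) = -6 + v**2 + Q*v (m(Q, v) = -6 + (v*Q + v*v) = -6 + (Q*v + v**2) = -6 + (v**2 + Q*v) = -6 + v**2 + Q*v)
(154 + ((-36 - 18) + f))*m(-4, 5) = (154 + ((-36 - 18) + 20/13))*(-6 + 5**2 - 4*5) = (154 + (-54 + 20/13))*(-6 + 25 - 20) = (154 - 682/13)*(-1) = (1320/13)*(-1) = -1320/13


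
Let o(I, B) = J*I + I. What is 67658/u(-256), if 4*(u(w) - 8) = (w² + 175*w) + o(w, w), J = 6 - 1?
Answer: 33829/2404 ≈ 14.072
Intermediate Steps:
J = 5
o(I, B) = 6*I (o(I, B) = 5*I + I = 6*I)
u(w) = 8 + w²/4 + 181*w/4 (u(w) = 8 + ((w² + 175*w) + 6*w)/4 = 8 + (w² + 181*w)/4 = 8 + (w²/4 + 181*w/4) = 8 + w²/4 + 181*w/4)
67658/u(-256) = 67658/(8 + (¼)*(-256)² + (181/4)*(-256)) = 67658/(8 + (¼)*65536 - 11584) = 67658/(8 + 16384 - 11584) = 67658/4808 = 67658*(1/4808) = 33829/2404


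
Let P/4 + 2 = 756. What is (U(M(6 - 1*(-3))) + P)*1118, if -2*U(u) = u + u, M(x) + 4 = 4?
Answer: 3371888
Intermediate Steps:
P = 3016 (P = -8 + 4*756 = -8 + 3024 = 3016)
M(x) = 0 (M(x) = -4 + 4 = 0)
U(u) = -u (U(u) = -(u + u)/2 = -u)
(U(M(6 - 1*(-3))) + P)*1118 = (-1*0 + 3016)*1118 = (0 + 3016)*1118 = 3016*1118 = 3371888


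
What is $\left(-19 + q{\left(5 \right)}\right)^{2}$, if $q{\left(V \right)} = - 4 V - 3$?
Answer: $1764$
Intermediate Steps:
$q{\left(V \right)} = -3 - 4 V$
$\left(-19 + q{\left(5 \right)}\right)^{2} = \left(-19 - 23\right)^{2} = \left(-42\right)^{2} = 1764$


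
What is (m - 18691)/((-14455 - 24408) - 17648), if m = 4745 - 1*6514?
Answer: 6820/18837 ≈ 0.36205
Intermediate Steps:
m = -1769 (m = 4745 - 6514 = -1769)
(m - 18691)/((-14455 - 24408) - 17648) = (-1769 - 18691)/((-14455 - 24408) - 17648) = -20460/(-38863 - 17648) = -20460/(-56511) = -20460*(-1/56511) = 6820/18837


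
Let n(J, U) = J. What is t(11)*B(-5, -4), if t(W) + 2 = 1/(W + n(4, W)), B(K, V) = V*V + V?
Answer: -116/5 ≈ -23.200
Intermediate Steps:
B(K, V) = V + V² (B(K, V) = V² + V = V + V²)
t(W) = -2 + 1/(4 + W) (t(W) = -2 + 1/(W + 4) = -2 + 1/(4 + W))
t(11)*B(-5, -4) = ((-7 - 2*11)/(4 + 11))*(-4*(1 - 4)) = ((-7 - 22)/15)*(-4*(-3)) = ((1/15)*(-29))*12 = -29/15*12 = -116/5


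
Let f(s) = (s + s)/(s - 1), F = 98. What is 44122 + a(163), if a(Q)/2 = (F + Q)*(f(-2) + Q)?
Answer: 129904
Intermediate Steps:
f(s) = 2*s/(-1 + s) (f(s) = (2*s)/(-1 + s) = 2*s/(-1 + s))
a(Q) = 2*(98 + Q)*(4/3 + Q) (a(Q) = 2*((98 + Q)*(2*(-2)/(-1 - 2) + Q)) = 2*((98 + Q)*(2*(-2)/(-3) + Q)) = 2*((98 + Q)*(2*(-2)*(-1/3) + Q)) = 2*((98 + Q)*(4/3 + Q)) = 2*(98 + Q)*(4/3 + Q))
44122 + a(163) = 44122 + (784/3 + 2*163**2 + (596/3)*163) = 44122 + (784/3 + 2*26569 + 97148/3) = 44122 + (784/3 + 53138 + 97148/3) = 44122 + 85782 = 129904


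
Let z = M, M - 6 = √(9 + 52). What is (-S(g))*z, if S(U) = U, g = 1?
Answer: -6 - √61 ≈ -13.810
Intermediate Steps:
M = 6 + √61 (M = 6 + √(9 + 52) = 6 + √61 ≈ 13.810)
z = 6 + √61 ≈ 13.810
(-S(g))*z = (-1*1)*(6 + √61) = -(6 + √61) = -6 - √61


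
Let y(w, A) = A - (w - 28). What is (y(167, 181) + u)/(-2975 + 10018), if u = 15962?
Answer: 16004/7043 ≈ 2.2723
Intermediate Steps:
y(w, A) = 28 + A - w (y(w, A) = A - (-28 + w) = A + (28 - w) = 28 + A - w)
(y(167, 181) + u)/(-2975 + 10018) = ((28 + 181 - 1*167) + 15962)/(-2975 + 10018) = ((28 + 181 - 167) + 15962)/7043 = (42 + 15962)*(1/7043) = 16004*(1/7043) = 16004/7043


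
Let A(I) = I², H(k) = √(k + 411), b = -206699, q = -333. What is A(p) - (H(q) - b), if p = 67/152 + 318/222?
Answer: -6537649403599/31629376 - √78 ≈ -2.0670e+5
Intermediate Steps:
p = 10535/5624 (p = 67*(1/152) + 318*(1/222) = 67/152 + 53/37 = 10535/5624 ≈ 1.8732)
H(k) = √(411 + k)
A(p) - (H(q) - b) = (10535/5624)² - (√(411 - 333) - 1*(-206699)) = 110986225/31629376 - (√78 + 206699) = 110986225/31629376 - (206699 + √78) = 110986225/31629376 + (-206699 - √78) = -6537649403599/31629376 - √78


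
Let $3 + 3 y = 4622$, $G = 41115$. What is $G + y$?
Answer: $\frac{127964}{3} \approx 42655.0$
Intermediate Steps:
$y = \frac{4619}{3}$ ($y = -1 + \frac{1}{3} \cdot 4622 = -1 + \frac{4622}{3} = \frac{4619}{3} \approx 1539.7$)
$G + y = 41115 + \frac{4619}{3} = \frac{127964}{3}$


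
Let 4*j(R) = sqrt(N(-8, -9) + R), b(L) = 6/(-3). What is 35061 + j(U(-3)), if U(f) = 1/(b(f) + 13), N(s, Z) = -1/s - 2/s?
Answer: 35061 + sqrt(902)/176 ≈ 35061.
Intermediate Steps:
b(L) = -2 (b(L) = 6*(-1/3) = -2)
N(s, Z) = -3/s
U(f) = 1/11 (U(f) = 1/(-2 + 13) = 1/11)
j(R) = sqrt(3/8 + R)/4 (j(R) = sqrt(-3/(-8) + R)/4 = sqrt(-3*(-1/8) + R)/4 = sqrt(3/8 + R)/4)
35061 + j(U(-3)) = 35061 + sqrt(6 + 16*(1/11))/16 = 35061 + sqrt(6 + 16/11)/16 = 35061 + sqrt(82/11)/16 = 35061 + (sqrt(902)/11)/16 = 35061 + sqrt(902)/176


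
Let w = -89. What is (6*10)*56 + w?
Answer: 3271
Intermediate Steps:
(6*10)*56 + w = (6*10)*56 - 89 = 60*56 - 89 = 3360 - 89 = 3271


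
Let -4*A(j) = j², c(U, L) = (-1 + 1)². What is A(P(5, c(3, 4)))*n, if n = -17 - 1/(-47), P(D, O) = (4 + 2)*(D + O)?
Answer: 179550/47 ≈ 3820.2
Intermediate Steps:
c(U, L) = 0 (c(U, L) = 0² = 0)
P(D, O) = 6*D + 6*O (P(D, O) = 6*(D + O) = 6*D + 6*O)
A(j) = -j²/4
n = -798/47 (n = -17 - 1*(-1/47) = -17 + 1/47 = -798/47 ≈ -16.979)
A(P(5, c(3, 4)))*n = -(6*5 + 6*0)²/4*(-798/47) = -(30 + 0)²/4*(-798/47) = -¼*30²*(-798/47) = -¼*900*(-798/47) = -225*(-798/47) = 179550/47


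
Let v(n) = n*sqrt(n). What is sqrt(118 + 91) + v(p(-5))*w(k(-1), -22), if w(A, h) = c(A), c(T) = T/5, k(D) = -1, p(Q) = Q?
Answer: sqrt(209) + I*sqrt(5) ≈ 14.457 + 2.2361*I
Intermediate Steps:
v(n) = n**(3/2)
c(T) = T/5 (c(T) = T*(1/5) = T/5)
w(A, h) = A/5
sqrt(118 + 91) + v(p(-5))*w(k(-1), -22) = sqrt(118 + 91) + (-5)**(3/2)*((1/5)*(-1)) = sqrt(209) - 5*I*sqrt(5)*(-1/5) = sqrt(209) + I*sqrt(5)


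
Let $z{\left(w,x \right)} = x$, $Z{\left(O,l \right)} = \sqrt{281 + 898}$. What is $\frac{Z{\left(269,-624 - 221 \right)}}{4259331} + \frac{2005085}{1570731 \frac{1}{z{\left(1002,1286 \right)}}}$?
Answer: $\frac{2578539310}{1570731} + \frac{\sqrt{131}}{1419777} \approx 1641.6$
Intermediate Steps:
$Z{\left(O,l \right)} = 3 \sqrt{131}$ ($Z{\left(O,l \right)} = \sqrt{1179} = 3 \sqrt{131}$)
$\frac{Z{\left(269,-624 - 221 \right)}}{4259331} + \frac{2005085}{1570731 \frac{1}{z{\left(1002,1286 \right)}}} = \frac{3 \sqrt{131}}{4259331} + \frac{2005085}{1570731 \cdot \frac{1}{1286}} = 3 \sqrt{131} \cdot \frac{1}{4259331} + \frac{2005085}{1570731 \cdot \frac{1}{1286}} = \frac{\sqrt{131}}{1419777} + \frac{2005085}{\frac{1570731}{1286}} = \frac{\sqrt{131}}{1419777} + 2005085 \cdot \frac{1286}{1570731} = \frac{\sqrt{131}}{1419777} + \frac{2578539310}{1570731} = \frac{2578539310}{1570731} + \frac{\sqrt{131}}{1419777}$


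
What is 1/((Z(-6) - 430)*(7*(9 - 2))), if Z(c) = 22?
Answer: -1/19992 ≈ -5.0020e-5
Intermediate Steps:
1/((Z(-6) - 430)*(7*(9 - 2))) = 1/((22 - 430)*(7*(9 - 2))) = 1/(-2856*7) = 1/(-408*49) = 1/(-19992) = -1/19992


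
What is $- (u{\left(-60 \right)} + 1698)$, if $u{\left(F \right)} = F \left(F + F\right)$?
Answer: $-8898$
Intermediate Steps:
$u{\left(F \right)} = 2 F^{2}$ ($u{\left(F \right)} = F 2 F = 2 F^{2}$)
$- (u{\left(-60 \right)} + 1698) = - (2 \left(-60\right)^{2} + 1698) = - (2 \cdot 3600 + 1698) = - (7200 + 1698) = \left(-1\right) 8898 = -8898$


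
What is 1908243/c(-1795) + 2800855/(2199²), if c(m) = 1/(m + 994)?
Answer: -7391228906192588/4835601 ≈ -1.5285e+9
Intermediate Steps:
c(m) = 1/(994 + m)
1908243/c(-1795) + 2800855/(2199²) = 1908243/(1/(994 - 1795)) + 2800855/(2199²) = 1908243/(1/(-801)) + 2800855/4835601 = 1908243/(-1/801) + 2800855*(1/4835601) = 1908243*(-801) + 2800855/4835601 = -1528502643 + 2800855/4835601 = -7391228906192588/4835601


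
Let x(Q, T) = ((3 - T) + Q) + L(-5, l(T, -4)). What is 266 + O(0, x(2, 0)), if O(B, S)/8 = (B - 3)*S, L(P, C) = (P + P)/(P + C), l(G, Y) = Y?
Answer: 358/3 ≈ 119.33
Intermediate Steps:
L(P, C) = 2*P/(C + P) (L(P, C) = (2*P)/(C + P) = 2*P/(C + P))
x(Q, T) = 37/9 + Q - T (x(Q, T) = ((3 - T) + Q) + 2*(-5)/(-4 - 5) = (3 + Q - T) + 2*(-5)/(-9) = (3 + Q - T) + 2*(-5)*(-⅑) = (3 + Q - T) + 10/9 = 37/9 + Q - T)
O(B, S) = 8*S*(-3 + B) (O(B, S) = 8*((B - 3)*S) = 8*((-3 + B)*S) = 8*(S*(-3 + B)) = 8*S*(-3 + B))
266 + O(0, x(2, 0)) = 266 + 8*(37/9 + 2 - 1*0)*(-3 + 0) = 266 + 8*(37/9 + 2 + 0)*(-3) = 266 + 8*(55/9)*(-3) = 266 - 440/3 = 358/3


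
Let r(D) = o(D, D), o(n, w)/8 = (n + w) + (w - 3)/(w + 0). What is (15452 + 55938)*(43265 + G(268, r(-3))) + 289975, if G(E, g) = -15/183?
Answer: 188427320875/61 ≈ 3.0890e+9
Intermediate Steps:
o(n, w) = 8*n + 8*w + 8*(-3 + w)/w (o(n, w) = 8*((n + w) + (w - 3)/(w + 0)) = 8*((n + w) + (-3 + w)/w) = 8*(n + w + (-3 + w)/w) = 8*n + 8*w + 8*(-3 + w)/w)
r(D) = 8*(-3 + D*(1 + 2*D))/D (r(D) = 8*(-3 + D*(1 + D + D))/D = 8*(-3 + D*(1 + 2*D))/D)
G(E, g) = -5/61 (G(E, g) = -15*1/183 = -5/61)
(15452 + 55938)*(43265 + G(268, r(-3))) + 289975 = (15452 + 55938)*(43265 - 5/61) + 289975 = 71390*(2639160/61) + 289975 = 188409632400/61 + 289975 = 188427320875/61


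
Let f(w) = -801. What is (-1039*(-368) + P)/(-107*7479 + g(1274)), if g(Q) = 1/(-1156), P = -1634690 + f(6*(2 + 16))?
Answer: 1448628684/925092469 ≈ 1.5659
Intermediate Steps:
P = -1635491 (P = -1634690 - 801 = -1635491)
g(Q) = -1/1156
(-1039*(-368) + P)/(-107*7479 + g(1274)) = (-1039*(-368) - 1635491)/(-107*7479 - 1/1156) = (382352 - 1635491)/(-800253 - 1/1156) = -1253139/(-925092469/1156) = -1253139*(-1156/925092469) = 1448628684/925092469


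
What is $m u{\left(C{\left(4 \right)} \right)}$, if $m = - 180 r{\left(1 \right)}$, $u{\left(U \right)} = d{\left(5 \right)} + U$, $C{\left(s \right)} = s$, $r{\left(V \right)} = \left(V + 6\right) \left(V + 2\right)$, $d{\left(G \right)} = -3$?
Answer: $-3780$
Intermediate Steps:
$r{\left(V \right)} = \left(2 + V\right) \left(6 + V\right)$ ($r{\left(V \right)} = \left(6 + V\right) \left(2 + V\right) = \left(2 + V\right) \left(6 + V\right)$)
$u{\left(U \right)} = -3 + U$
$m = -3780$ ($m = - 180 \left(12 + 1^{2} + 8 \cdot 1\right) = - 180 \left(12 + 1 + 8\right) = \left(-180\right) 21 = -3780$)
$m u{\left(C{\left(4 \right)} \right)} = - 3780 \left(-3 + 4\right) = \left(-3780\right) 1 = -3780$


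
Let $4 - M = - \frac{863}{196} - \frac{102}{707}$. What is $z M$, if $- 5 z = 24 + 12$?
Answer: $- \frac{1522827}{24745} \approx -61.541$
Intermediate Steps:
$M = \frac{169203}{19796}$ ($M = 4 - \left(- \frac{863}{196} - \frac{102}{707}\right) = 4 - - \frac{90019}{19796} = 4 + \frac{90019}{19796} = \frac{169203}{19796} \approx 8.5473$)
$z = - \frac{36}{5}$ ($z = - \frac{24 + 12}{5} = \left(- \frac{1}{5}\right) 36 = - \frac{36}{5} \approx -7.2$)
$z M = \left(- \frac{36}{5}\right) \frac{169203}{19796} = - \frac{1522827}{24745}$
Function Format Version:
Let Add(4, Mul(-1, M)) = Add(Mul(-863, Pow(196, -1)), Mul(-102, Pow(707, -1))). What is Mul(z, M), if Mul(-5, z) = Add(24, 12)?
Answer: Rational(-1522827, 24745) ≈ -61.541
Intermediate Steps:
M = Rational(169203, 19796) (M = Add(4, Mul(-1, Add(Mul(-863, Pow(196, -1)), Mul(-102, Pow(707, -1))))) = Add(4, Mul(-1, Add(Mul(-863, Rational(1, 196)), Mul(-102, Rational(1, 707))))) = Add(4, Mul(-1, Add(Rational(-863, 196), Rational(-102, 707)))) = Add(4, Mul(-1, Rational(-90019, 19796))) = Add(4, Rational(90019, 19796)) = Rational(169203, 19796) ≈ 8.5473)
z = Rational(-36, 5) (z = Mul(Rational(-1, 5), Add(24, 12)) = Mul(Rational(-1, 5), 36) = Rational(-36, 5) ≈ -7.2000)
Mul(z, M) = Mul(Rational(-36, 5), Rational(169203, 19796)) = Rational(-1522827, 24745)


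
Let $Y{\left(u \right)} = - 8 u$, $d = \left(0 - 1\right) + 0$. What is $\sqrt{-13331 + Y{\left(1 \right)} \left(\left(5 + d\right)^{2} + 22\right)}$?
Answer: $3 i \sqrt{1515} \approx 116.77 i$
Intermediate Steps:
$d = -1$ ($d = -1 + 0 = -1$)
$\sqrt{-13331 + Y{\left(1 \right)} \left(\left(5 + d\right)^{2} + 22\right)} = \sqrt{-13331 + \left(-8\right) 1 \left(\left(5 - 1\right)^{2} + 22\right)} = \sqrt{-13331 - 8 \left(4^{2} + 22\right)} = \sqrt{-13331 - 8 \left(16 + 22\right)} = \sqrt{-13331 - 304} = \sqrt{-13635} = 3 i \sqrt{1515}$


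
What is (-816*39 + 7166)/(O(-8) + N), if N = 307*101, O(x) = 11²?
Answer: -12329/15564 ≈ -0.79215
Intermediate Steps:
O(x) = 121
N = 31007
(-816*39 + 7166)/(O(-8) + N) = (-816*39 + 7166)/(121 + 31007) = (-31824 + 7166)/31128 = -24658*1/31128 = -12329/15564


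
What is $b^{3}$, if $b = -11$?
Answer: $-1331$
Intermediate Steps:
$b^{3} = \left(-11\right)^{3} = -1331$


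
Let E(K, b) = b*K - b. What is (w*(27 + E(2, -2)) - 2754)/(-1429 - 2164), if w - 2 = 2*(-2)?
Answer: 2804/3593 ≈ 0.78041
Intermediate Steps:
E(K, b) = -b + K*b (E(K, b) = K*b - b = -b + K*b)
w = -2 (w = 2 + 2*(-2) = 2 - 4 = -2)
(w*(27 + E(2, -2)) - 2754)/(-1429 - 2164) = (-2*(27 - 2*(-1 + 2)) - 2754)/(-1429 - 2164) = (-2*(27 - 2*1) - 2754)/(-3593) = (-2*(27 - 2) - 2754)*(-1/3593) = (-2*25 - 2754)*(-1/3593) = (-50 - 2754)*(-1/3593) = -2804*(-1/3593) = 2804/3593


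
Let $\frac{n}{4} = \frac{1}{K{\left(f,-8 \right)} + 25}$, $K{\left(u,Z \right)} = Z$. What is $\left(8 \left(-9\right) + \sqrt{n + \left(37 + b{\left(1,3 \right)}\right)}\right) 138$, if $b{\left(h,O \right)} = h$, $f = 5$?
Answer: $-9936 + \frac{690 \sqrt{442}}{17} \approx -9082.7$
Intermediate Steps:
$n = \frac{4}{17}$ ($n = \frac{4}{-8 + 25} = \frac{4}{17} \approx 0.23529$)
$\left(8 \left(-9\right) + \sqrt{n + \left(37 + b{\left(1,3 \right)}\right)}\right) 138 = \left(8 \left(-9\right) + \sqrt{\frac{4}{17} + \left(37 + 1\right)}\right) 138 = \left(-72 + \sqrt{\frac{4}{17} + 38}\right) 138 = \left(-72 + \sqrt{\frac{650}{17}}\right) 138 = \left(-72 + \frac{5 \sqrt{442}}{17}\right) 138 = -9936 + \frac{690 \sqrt{442}}{17}$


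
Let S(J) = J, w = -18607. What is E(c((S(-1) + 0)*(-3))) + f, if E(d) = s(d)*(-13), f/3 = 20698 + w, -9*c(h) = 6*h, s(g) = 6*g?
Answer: 6429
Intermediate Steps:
c(h) = -2*h/3
f = 6273 (f = 3*(20698 - 18607) = 3*2091 = 6273)
E(d) = -78*d (E(d) = (6*d)*(-13) = -78*d)
E(c((S(-1) + 0)*(-3))) + f = -(-52)*(-1 + 0)*(-3) + 6273 = -(-52)*(-1*(-3)) + 6273 = -(-52)*3 + 6273 = -78*(-2) + 6273 = 156 + 6273 = 6429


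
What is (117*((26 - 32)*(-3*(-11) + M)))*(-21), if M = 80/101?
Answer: 50314446/101 ≈ 4.9816e+5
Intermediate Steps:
M = 80/101 (M = 80*(1/101) = 80/101 ≈ 0.79208)
(117*((26 - 32)*(-3*(-11) + M)))*(-21) = (117*((26 - 32)*(-3*(-11) + 80/101)))*(-21) = (117*(-6*(33 + 80/101)))*(-21) = (117*(-6*3413/101))*(-21) = (117*(-20478/101))*(-21) = -2395926/101*(-21) = 50314446/101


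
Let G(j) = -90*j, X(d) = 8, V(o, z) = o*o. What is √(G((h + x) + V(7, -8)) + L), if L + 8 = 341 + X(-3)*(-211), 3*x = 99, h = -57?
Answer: I*√3605 ≈ 60.042*I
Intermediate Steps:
V(o, z) = o²
x = 33 (x = (⅓)*99 = 33)
L = -1355 (L = -8 + (341 + 8*(-211)) = -8 + (341 - 1688) = -8 - 1347 = -1355)
√(G((h + x) + V(7, -8)) + L) = √(-90*((-57 + 33) + 7²) - 1355) = √(-90*(-24 + 49) - 1355) = √(-90*25 - 1355) = √(-2250 - 1355) = √(-3605) = I*√3605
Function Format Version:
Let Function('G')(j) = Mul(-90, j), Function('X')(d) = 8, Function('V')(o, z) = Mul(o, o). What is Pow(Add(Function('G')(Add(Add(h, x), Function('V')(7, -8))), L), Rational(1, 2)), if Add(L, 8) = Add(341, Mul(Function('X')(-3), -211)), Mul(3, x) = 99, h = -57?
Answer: Mul(I, Pow(3605, Rational(1, 2))) ≈ Mul(60.042, I)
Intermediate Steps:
Function('V')(o, z) = Pow(o, 2)
x = 33 (x = Mul(Rational(1, 3), 99) = 33)
L = -1355 (L = Add(-8, Add(341, Mul(8, -211))) = Add(-8, Add(341, -1688)) = Add(-8, -1347) = -1355)
Pow(Add(Function('G')(Add(Add(h, x), Function('V')(7, -8))), L), Rational(1, 2)) = Pow(Add(Mul(-90, Add(Add(-57, 33), Pow(7, 2))), -1355), Rational(1, 2)) = Pow(Add(Mul(-90, Add(-24, 49)), -1355), Rational(1, 2)) = Pow(Add(Mul(-90, 25), -1355), Rational(1, 2)) = Pow(Add(-2250, -1355), Rational(1, 2)) = Pow(-3605, Rational(1, 2)) = Mul(I, Pow(3605, Rational(1, 2)))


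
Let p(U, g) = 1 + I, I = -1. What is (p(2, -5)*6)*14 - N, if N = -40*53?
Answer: 2120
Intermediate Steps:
N = -2120
p(U, g) = 0 (p(U, g) = 1 - 1 = 0)
(p(2, -5)*6)*14 - N = (0*6)*14 - 1*(-2120) = 0*14 + 2120 = 0 + 2120 = 2120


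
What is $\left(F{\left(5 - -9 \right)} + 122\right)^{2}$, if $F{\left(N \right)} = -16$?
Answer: $11236$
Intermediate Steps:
$\left(F{\left(5 - -9 \right)} + 122\right)^{2} = \left(-16 + 122\right)^{2} = 106^{2} = 11236$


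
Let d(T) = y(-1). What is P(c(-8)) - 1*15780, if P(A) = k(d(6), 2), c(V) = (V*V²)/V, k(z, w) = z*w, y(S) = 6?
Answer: -15768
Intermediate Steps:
d(T) = 6
k(z, w) = w*z
c(V) = V² (c(V) = V³/V = V²)
P(A) = 12 (P(A) = 2*6 = 12)
P(c(-8)) - 1*15780 = 12 - 1*15780 = 12 - 15780 = -15768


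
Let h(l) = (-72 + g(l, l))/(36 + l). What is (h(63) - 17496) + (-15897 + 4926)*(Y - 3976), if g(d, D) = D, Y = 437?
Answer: 426897602/11 ≈ 3.8809e+7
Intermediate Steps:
h(l) = (-72 + l)/(36 + l)
(h(63) - 17496) + (-15897 + 4926)*(Y - 3976) = ((-72 + 63)/(36 + 63) - 17496) + (-15897 + 4926)*(437 - 3976) = (-9/99 - 17496) - 10971*(-3539) = ((1/99)*(-9) - 17496) + 38826369 = (-1/11 - 17496) + 38826369 = -192457/11 + 38826369 = 426897602/11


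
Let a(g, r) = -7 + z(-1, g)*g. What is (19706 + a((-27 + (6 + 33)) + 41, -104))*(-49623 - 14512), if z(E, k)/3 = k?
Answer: -1803861010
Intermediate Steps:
z(E, k) = 3*k
a(g, r) = -7 + 3*g² (a(g, r) = -7 + (3*g)*g = -7 + 3*g²)
(19706 + a((-27 + (6 + 33)) + 41, -104))*(-49623 - 14512) = (19706 + (-7 + 3*((-27 + (6 + 33)) + 41)²))*(-49623 - 14512) = (19706 + (-7 + 3*((-27 + 39) + 41)²))*(-64135) = (19706 + (-7 + 3*(12 + 41)²))*(-64135) = (19706 + (-7 + 3*53²))*(-64135) = (19706 + (-7 + 3*2809))*(-64135) = (19706 + (-7 + 8427))*(-64135) = (19706 + 8420)*(-64135) = 28126*(-64135) = -1803861010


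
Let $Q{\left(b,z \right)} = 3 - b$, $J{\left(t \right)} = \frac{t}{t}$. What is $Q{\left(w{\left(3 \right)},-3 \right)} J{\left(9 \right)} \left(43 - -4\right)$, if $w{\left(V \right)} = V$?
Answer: $0$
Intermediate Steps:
$J{\left(t \right)} = 1$
$Q{\left(w{\left(3 \right)},-3 \right)} J{\left(9 \right)} \left(43 - -4\right) = \left(3 - 3\right) 1 \left(43 - -4\right) = \left(3 - 3\right) 1 \left(43 + 4\right) = 0 \cdot 1 \cdot 47 = 0 \cdot 47 = 0$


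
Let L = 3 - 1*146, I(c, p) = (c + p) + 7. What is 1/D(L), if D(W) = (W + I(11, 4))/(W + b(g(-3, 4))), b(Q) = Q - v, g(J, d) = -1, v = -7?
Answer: 137/121 ≈ 1.1322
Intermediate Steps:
I(c, p) = 7 + c + p
b(Q) = 7 + Q (b(Q) = Q - 1*(-7) = Q + 7 = 7 + Q)
L = -143 (L = 3 - 146 = -143)
D(W) = (22 + W)/(6 + W) (D(W) = (W + (7 + 11 + 4))/(W + (7 - 1)) = (W + 22)/(W + 6) = (22 + W)/(6 + W))
1/D(L) = 1/((22 - 143)/(6 - 143)) = 1/(-121/(-137)) = 1/(-1/137*(-121)) = 1/(121/137) = 137/121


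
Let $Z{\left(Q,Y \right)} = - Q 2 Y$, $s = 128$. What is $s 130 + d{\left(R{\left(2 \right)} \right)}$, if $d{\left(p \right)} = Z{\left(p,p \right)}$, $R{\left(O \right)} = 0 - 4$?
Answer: $16608$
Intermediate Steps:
$R{\left(O \right)} = -4$ ($R{\left(O \right)} = 0 - 4 = -4$)
$Z{\left(Q,Y \right)} = - 2 Q Y$
$d{\left(p \right)} = - 2 p^{2}$ ($d{\left(p \right)} = - 2 p p = - 2 p^{2}$)
$s 130 + d{\left(R{\left(2 \right)} \right)} = 128 \cdot 130 - 2 \left(-4\right)^{2} = 16640 - 32 = 16608$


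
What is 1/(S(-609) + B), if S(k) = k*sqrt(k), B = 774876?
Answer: 258292/200219560635 + 203*I*sqrt(609)/200219560635 ≈ 1.29e-6 + 2.5021e-8*I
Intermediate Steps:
S(k) = k**(3/2)
1/(S(-609) + B) = 1/((-609)**(3/2) + 774876) = 1/(-609*I*sqrt(609) + 774876) = 1/(774876 - 609*I*sqrt(609))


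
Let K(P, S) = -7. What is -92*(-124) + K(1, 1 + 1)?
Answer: 11401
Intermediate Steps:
-92*(-124) + K(1, 1 + 1) = -92*(-124) - 7 = 11408 - 7 = 11401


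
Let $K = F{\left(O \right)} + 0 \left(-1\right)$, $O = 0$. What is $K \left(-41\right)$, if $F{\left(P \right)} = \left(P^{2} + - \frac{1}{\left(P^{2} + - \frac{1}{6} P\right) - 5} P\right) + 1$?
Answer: $-41$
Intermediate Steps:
$F{\left(P \right)} = 1 + P^{2} - \frac{P}{-5 + P^{2} - \frac{P}{6}}$ ($F{\left(P \right)} = \left(P^{2} + - \frac{1}{\left(P^{2} + \left(-1\right) \frac{1}{6} P\right) - 5} P\right) + 1 = \left(P^{2} + - \frac{1}{\left(P^{2} - \frac{P}{6}\right) - 5} P\right) + 1 = \left(P^{2} + - \frac{1}{-5 + P^{2} - \frac{P}{6}} P\right) + 1 = \left(P^{2} - \frac{P}{-5 + P^{2} - \frac{P}{6}}\right) + 1 = 1 + P^{2} - \frac{P}{-5 + P^{2} - \frac{P}{6}}$)
$K = 1$ ($K = \frac{30 + 0^{3} - 6 \cdot 0^{4} + 7 \cdot 0 + 24 \cdot 0^{2}}{30 + 0 - 6 \cdot 0^{2}} + 0 \left(-1\right) = \frac{30 + 0 - 0 + 0 + 24 \cdot 0}{30 + 0 - 0} + 0 = \frac{30 + 0 + 0 + 0 + 0}{30 + 0 + 0} + 0 = \frac{1}{30} \cdot 30 + 0 = 1 + 0 = 1$)
$K \left(-41\right) = 1 \left(-41\right) = -41$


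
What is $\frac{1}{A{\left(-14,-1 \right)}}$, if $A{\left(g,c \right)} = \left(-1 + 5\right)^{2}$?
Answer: $\frac{1}{16} \approx 0.0625$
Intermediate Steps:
$A{\left(g,c \right)} = 16$ ($A{\left(g,c \right)} = 4^{2} = 16$)
$\frac{1}{A{\left(-14,-1 \right)}} = \frac{1}{16}$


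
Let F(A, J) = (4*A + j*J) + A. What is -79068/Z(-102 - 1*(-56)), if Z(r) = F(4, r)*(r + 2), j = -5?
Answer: 1797/250 ≈ 7.1880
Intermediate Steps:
F(A, J) = -5*J + 5*A (F(A, J) = (4*A - 5*J) + A = (-5*J + 4*A) + A = -5*J + 5*A)
Z(r) = (2 + r)*(20 - 5*r) (Z(r) = (-5*r + 5*4)*(r + 2) = (-5*r + 20)*(2 + r) = (20 - 5*r)*(2 + r) = (2 + r)*(20 - 5*r))
-79068/Z(-102 - 1*(-56)) = -79068*1/(5*(2 + (-102 - 1*(-56)))*(4 - (-102 - 1*(-56)))) = -79068*1/(5*(2 + (-102 + 56))*(4 - (-102 + 56))) = -79068*1/(5*(2 - 46)*(4 - 1*(-46))) = -79068*(-1/(220*(4 + 46))) = -79068/(5*(-44)*50) = -79068/(-11000) = -79068*(-1/11000) = 1797/250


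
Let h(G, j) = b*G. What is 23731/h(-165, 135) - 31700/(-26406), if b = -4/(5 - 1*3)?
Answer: 106183631/1452330 ≈ 73.113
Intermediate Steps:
b = -2 (b = -4/(5 - 3) = -4/2 = -4*1/2 = -2)
h(G, j) = -2*G
23731/h(-165, 135) - 31700/(-26406) = 23731/((-2*(-165))) - 31700/(-26406) = 23731/330 - 31700*(-1/26406) = 23731*(1/330) + 15850/13203 = 23731/330 + 15850/13203 = 106183631/1452330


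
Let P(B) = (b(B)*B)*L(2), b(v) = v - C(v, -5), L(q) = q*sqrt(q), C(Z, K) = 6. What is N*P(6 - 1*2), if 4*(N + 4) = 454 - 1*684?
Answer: 984*sqrt(2) ≈ 1391.6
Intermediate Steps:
L(q) = q**(3/2)
N = -123/2 (N = -4 + (454 - 1*684)/4 = -4 + (454 - 684)/4 = -4 + (1/4)*(-230) = -4 - 115/2 = -123/2 ≈ -61.500)
b(v) = -6 + v (b(v) = v - 1*6 = v - 6 = -6 + v)
P(B) = 2*B*sqrt(2)*(-6 + B) (P(B) = ((-6 + B)*B)*2**(3/2) = (B*(-6 + B))*(2*sqrt(2)) = 2*B*sqrt(2)*(-6 + B))
N*P(6 - 1*2) = -123*(6 - 1*2)*sqrt(2)*(-6 + (6 - 1*2)) = -123*(6 - 2)*sqrt(2)*(-6 + (6 - 2)) = -123*4*sqrt(2)*(-6 + 4) = -123*4*sqrt(2)*(-2) = -(-984)*sqrt(2) = 984*sqrt(2)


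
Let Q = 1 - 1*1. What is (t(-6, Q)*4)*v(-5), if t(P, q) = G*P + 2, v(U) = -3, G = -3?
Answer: -240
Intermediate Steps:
Q = 0 (Q = 1 - 1 = 0)
t(P, q) = 2 - 3*P (t(P, q) = -3*P + 2 = 2 - 3*P)
(t(-6, Q)*4)*v(-5) = ((2 - 3*(-6))*4)*(-3) = ((2 + 18)*4)*(-3) = (20*4)*(-3) = 80*(-3) = -240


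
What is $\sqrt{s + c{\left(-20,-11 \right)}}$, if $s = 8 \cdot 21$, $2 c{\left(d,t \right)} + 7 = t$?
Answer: $\sqrt{159} \approx 12.61$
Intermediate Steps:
$c{\left(d,t \right)} = - \frac{7}{2} + \frac{t}{2}$
$s = 168$
$\sqrt{s + c{\left(-20,-11 \right)}} = \sqrt{168 + \left(- \frac{7}{2} + \frac{1}{2} \left(-11\right)\right)} = \sqrt{168 - 9} = \sqrt{159}$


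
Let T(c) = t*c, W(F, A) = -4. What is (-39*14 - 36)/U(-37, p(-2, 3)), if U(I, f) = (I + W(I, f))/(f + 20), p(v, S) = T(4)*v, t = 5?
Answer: -11640/41 ≈ -283.90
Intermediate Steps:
T(c) = 5*c
p(v, S) = 20*v (p(v, S) = (5*4)*v = 20*v)
U(I, f) = (-4 + I)/(20 + f) (U(I, f) = (I - 4)/(f + 20) = (-4 + I)/(20 + f))
(-39*14 - 36)/U(-37, p(-2, 3)) = (-39*14 - 36)/(((-4 - 37)/(20 + 20*(-2)))) = (-546 - 36)/((-41/(20 - 40))) = -582/(-41/(-20)) = -582/((-1/20*(-41))) = -582/41/20 = -582*20/41 = -11640/41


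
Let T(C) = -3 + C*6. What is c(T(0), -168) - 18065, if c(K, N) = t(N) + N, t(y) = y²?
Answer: 9991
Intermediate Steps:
T(C) = -3 + 6*C
c(K, N) = N + N² (c(K, N) = N² + N = N + N²)
c(T(0), -168) - 18065 = -168*(1 - 168) - 18065 = -168*(-167) - 18065 = 28056 - 18065 = 9991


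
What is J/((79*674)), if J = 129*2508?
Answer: 161766/26623 ≈ 6.0762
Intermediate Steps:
J = 323532
J/((79*674)) = 323532/((79*674)) = 323532/53246 = 323532*(1/53246) = 161766/26623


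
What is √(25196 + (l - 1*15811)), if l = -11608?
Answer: 3*I*√247 ≈ 47.149*I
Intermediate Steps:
√(25196 + (l - 1*15811)) = √(25196 + (-11608 - 1*15811)) = √(25196 + (-11608 - 15811)) = √(25196 - 27419) = √(-2223) = 3*I*√247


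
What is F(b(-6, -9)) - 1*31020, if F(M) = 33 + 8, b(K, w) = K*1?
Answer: -30979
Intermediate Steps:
b(K, w) = K
F(M) = 41
F(b(-6, -9)) - 1*31020 = 41 - 1*31020 = 41 - 31020 = -30979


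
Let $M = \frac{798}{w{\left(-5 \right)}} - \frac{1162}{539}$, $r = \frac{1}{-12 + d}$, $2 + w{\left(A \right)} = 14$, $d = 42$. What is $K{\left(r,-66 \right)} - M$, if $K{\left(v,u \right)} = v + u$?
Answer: $- \frac{150509}{1155} \approx -130.31$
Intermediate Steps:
$w{\left(A \right)} = 12$ ($w{\left(A \right)} = -2 + 14 = 12$)
$r = \frac{1}{30}$ ($r = \frac{1}{-12 + 42} = \frac{1}{30} \approx 0.033333$)
$K{\left(v,u \right)} = u + v$
$M = \frac{9909}{154}$ ($M = \frac{798}{12} - \frac{1162}{539} = 798 \cdot \frac{1}{12} - \frac{166}{77} = \frac{133}{2} - \frac{166}{77} = \frac{9909}{154} \approx 64.344$)
$K{\left(r,-66 \right)} - M = \left(-66 + \frac{1}{30}\right) - \frac{9909}{154} = - \frac{1979}{30} - \frac{9909}{154} = - \frac{150509}{1155}$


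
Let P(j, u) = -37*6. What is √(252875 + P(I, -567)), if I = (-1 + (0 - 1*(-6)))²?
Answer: √252653 ≈ 502.65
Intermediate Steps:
I = 25 (I = (-1 + (0 + 6))² = (-1 + 6)² = 5² = 25)
P(j, u) = -222
√(252875 + P(I, -567)) = √(252875 - 222) = √252653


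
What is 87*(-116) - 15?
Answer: -10107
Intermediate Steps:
87*(-116) - 15 = -10092 - 15 = -10107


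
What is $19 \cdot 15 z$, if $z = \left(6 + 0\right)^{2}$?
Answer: $10260$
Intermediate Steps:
$z = 36$ ($z = 6^{2} = 36$)
$19 \cdot 15 z = 19 \cdot 15 \cdot 36 = 285 \cdot 36 = 10260$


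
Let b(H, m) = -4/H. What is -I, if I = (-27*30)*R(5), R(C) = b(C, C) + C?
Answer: 3402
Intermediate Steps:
R(C) = C - 4/C (R(C) = -4/C + C = C - 4/C)
I = -3402 (I = (-27*30)*(5 - 4/5) = -810*(5 - 4*⅕) = -810*(5 - ⅘) = -810*21/5 = -3402)
-I = -1*(-3402) = 3402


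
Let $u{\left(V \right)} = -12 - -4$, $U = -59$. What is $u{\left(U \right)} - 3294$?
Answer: $-3302$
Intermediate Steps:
$u{\left(V \right)} = -8$ ($u{\left(V \right)} = -12 + 4 = -8$)
$u{\left(U \right)} - 3294 = -8 - 3294 = -3302$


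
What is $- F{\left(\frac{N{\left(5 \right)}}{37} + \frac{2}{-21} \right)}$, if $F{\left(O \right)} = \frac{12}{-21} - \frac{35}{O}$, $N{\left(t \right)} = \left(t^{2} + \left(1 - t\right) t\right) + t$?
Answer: $\frac{190909}{952} \approx 200.53$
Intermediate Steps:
$N{\left(t \right)} = t + t^{2} + t \left(1 - t\right)$ ($N{\left(t \right)} = \left(t^{2} + t \left(1 - t\right)\right) + t = t + t^{2} + t \left(1 - t\right)$)
$F{\left(O \right)} = - \frac{4}{7} - \frac{35}{O}$ ($F{\left(O \right)} = 12 \left(- \frac{1}{21}\right) - \frac{35}{O} = - \frac{4}{7} - \frac{35}{O}$)
$- F{\left(\frac{N{\left(5 \right)}}{37} + \frac{2}{-21} \right)} = - (- \frac{4}{7} - \frac{35}{\frac{2 \cdot 5}{37} + \frac{2}{-21}}) = - (- \frac{4}{7} - \frac{35}{10 \cdot \frac{1}{37} + 2 \left(- \frac{1}{21}\right)}) = - (- \frac{4}{7} - \frac{35}{\frac{10}{37} - \frac{2}{21}}) = - (- \frac{4}{7} - \frac{35}{\frac{136}{777}}) = - (- \frac{4}{7} - \frac{27195}{136}) = \left(-1\right) \left(- \frac{190909}{952}\right) = \frac{190909}{952}$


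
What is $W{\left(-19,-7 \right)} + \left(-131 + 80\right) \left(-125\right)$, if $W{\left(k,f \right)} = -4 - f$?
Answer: $6378$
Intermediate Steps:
$W{\left(-19,-7 \right)} + \left(-131 + 80\right) \left(-125\right) = \left(-4 - -7\right) + \left(-131 + 80\right) \left(-125\right) = \left(-4 + 7\right) - -6375 = 3 + 6375 = 6378$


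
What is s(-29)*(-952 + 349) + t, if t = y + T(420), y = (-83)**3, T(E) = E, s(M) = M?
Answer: -553880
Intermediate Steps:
y = -571787
t = -571367 (t = -571787 + 420 = -571367)
s(-29)*(-952 + 349) + t = -29*(-952 + 349) - 571367 = -29*(-603) - 571367 = 17487 - 571367 = -553880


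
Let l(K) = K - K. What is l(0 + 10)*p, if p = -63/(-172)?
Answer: 0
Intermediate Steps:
l(K) = 0
p = 63/172 (p = -63*(-1/172) = 63/172 ≈ 0.36628)
l(0 + 10)*p = 0*(63/172) = 0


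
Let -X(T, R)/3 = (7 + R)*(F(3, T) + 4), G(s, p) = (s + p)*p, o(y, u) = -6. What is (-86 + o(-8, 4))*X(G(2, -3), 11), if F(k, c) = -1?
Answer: 14904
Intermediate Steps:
G(s, p) = p*(p + s) (G(s, p) = (p + s)*p = p*(p + s))
X(T, R) = -63 - 9*R (X(T, R) = -3*(7 + R)*(-1 + 4) = -3*(7 + R)*3 = -3*(21 + 3*R) = -63 - 9*R)
(-86 + o(-8, 4))*X(G(2, -3), 11) = (-86 - 6)*(-63 - 9*11) = -92*(-63 - 99) = -92*(-162) = 14904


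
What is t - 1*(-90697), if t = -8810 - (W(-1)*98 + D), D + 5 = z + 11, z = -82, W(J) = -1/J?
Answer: 81865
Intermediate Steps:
D = -76 (D = -5 + (-82 + 11) = -5 - 71 = -76)
t = -8832 (t = -8810 - (-1/(-1)*98 - 76) = -8810 - (-1*(-1)*98 - 76) = -8810 - (1*98 - 76) = -8810 - (98 - 76) = -8810 - 1*22 = -8810 - 22 = -8832)
t - 1*(-90697) = -8832 - 1*(-90697) = -8832 + 90697 = 81865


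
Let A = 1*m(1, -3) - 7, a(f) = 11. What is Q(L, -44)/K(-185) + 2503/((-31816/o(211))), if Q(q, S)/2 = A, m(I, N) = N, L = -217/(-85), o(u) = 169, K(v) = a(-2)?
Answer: -5289397/349976 ≈ -15.114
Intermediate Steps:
K(v) = 11
L = 217/85 (L = -217*(-1/85) = 217/85 ≈ 2.5529)
A = -10 (A = 1*(-3) - 7 = -3 - 7 = -10)
Q(q, S) = -20 (Q(q, S) = 2*(-10) = -20)
Q(L, -44)/K(-185) + 2503/((-31816/o(211))) = -20/11 + 2503/((-31816/169)) = -20*1/11 + 2503/((-31816*1/169)) = -20/11 + 2503/(-31816/169) = -20/11 + 2503*(-169/31816) = -20/11 - 423007/31816 = -5289397/349976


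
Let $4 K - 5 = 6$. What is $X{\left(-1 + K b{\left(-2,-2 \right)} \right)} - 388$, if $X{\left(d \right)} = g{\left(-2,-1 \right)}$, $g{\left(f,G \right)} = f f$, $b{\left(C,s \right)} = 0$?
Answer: $-384$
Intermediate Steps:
$g{\left(f,G \right)} = f^{2}$
$K = \frac{11}{4}$ ($K = \frac{5}{4} + \frac{1}{4} \cdot 6 = \frac{5}{4} + \frac{3}{2} = \frac{11}{4} \approx 2.75$)
$X{\left(d \right)} = 4$ ($X{\left(d \right)} = \left(-2\right)^{2} = 4$)
$X{\left(-1 + K b{\left(-2,-2 \right)} \right)} - 388 = 4 - 388 = -384$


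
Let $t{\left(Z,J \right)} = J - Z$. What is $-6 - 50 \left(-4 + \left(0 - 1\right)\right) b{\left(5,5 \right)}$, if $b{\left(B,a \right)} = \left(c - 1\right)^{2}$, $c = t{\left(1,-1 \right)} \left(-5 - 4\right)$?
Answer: $72244$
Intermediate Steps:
$c = 18$ ($c = \left(-1 - 1\right) \left(-5 - 4\right) = \left(-1 - 1\right) \left(-9\right) = \left(-2\right) \left(-9\right) = 18$)
$b{\left(B,a \right)} = 289$ ($b{\left(B,a \right)} = \left(18 - 1\right)^{2} = 17^{2} = 289$)
$-6 - 50 \left(-4 + \left(0 - 1\right)\right) b{\left(5,5 \right)} = -6 - 50 \left(-4 + \left(0 - 1\right)\right) 289 = -6 - 50 \left(-4 - 1\right) 289 = -6 - 50 \left(\left(-5\right) 289\right) = -6 - -72250 = -6 + 72250 = 72244$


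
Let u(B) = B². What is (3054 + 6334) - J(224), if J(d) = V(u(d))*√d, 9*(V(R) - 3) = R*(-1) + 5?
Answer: 9388 + 200576*√14/9 ≈ 92775.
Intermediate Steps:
V(R) = 32/9 - R/9 (V(R) = 3 + (R*(-1) + 5)/9 = 3 + (-R + 5)/9 = 3 + (5 - R)/9 = 3 + (5/9 - R/9) = 32/9 - R/9)
J(d) = √d*(32/9 - d²/9) (J(d) = (32/9 - d²/9)*√d = √d*(32/9 - d²/9))
(3054 + 6334) - J(224) = (3054 + 6334) - √224*(32 - 1*224²)/9 = 9388 - 4*√14*(32 - 1*50176)/9 = 9388 - 4*√14*(32 - 50176)/9 = 9388 - 4*√14*(-50144)/9 = 9388 - (-200576)*√14/9 = 9388 + 200576*√14/9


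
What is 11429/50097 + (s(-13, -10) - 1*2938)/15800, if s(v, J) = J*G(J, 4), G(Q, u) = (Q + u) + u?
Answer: 17197577/395766300 ≈ 0.043454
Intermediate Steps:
G(Q, u) = Q + 2*u
s(v, J) = J*(8 + J) (s(v, J) = J*(J + 2*4) = J*(J + 8) = J*(8 + J))
11429/50097 + (s(-13, -10) - 1*2938)/15800 = 11429/50097 + (-10*(8 - 10) - 1*2938)/15800 = 11429*(1/50097) + (-10*(-2) - 2938)*(1/15800) = 11429/50097 + (20 - 2938)*(1/15800) = 11429/50097 - 2918*1/15800 = 11429/50097 - 1459/7900 = 17197577/395766300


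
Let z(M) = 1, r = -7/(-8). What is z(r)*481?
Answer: 481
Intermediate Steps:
r = 7/8 (r = -7*(-⅛) = 7/8 ≈ 0.87500)
z(r)*481 = 1*481 = 481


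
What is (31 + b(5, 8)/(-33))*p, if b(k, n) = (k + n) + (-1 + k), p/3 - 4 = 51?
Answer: 5030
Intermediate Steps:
p = 165 (p = 12 + 3*51 = 12 + 153 = 165)
b(k, n) = -1 + n + 2*k
(31 + b(5, 8)/(-33))*p = (31 + (-1 + 8 + 2*5)/(-33))*165 = (31 + (-1 + 8 + 10)*(-1/33))*165 = (31 + 17*(-1/33))*165 = (31 - 17/33)*165 = (1006/33)*165 = 5030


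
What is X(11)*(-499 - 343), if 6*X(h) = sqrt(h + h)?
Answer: -421*sqrt(22)/3 ≈ -658.22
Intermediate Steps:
X(h) = sqrt(2)*sqrt(h)/6 (X(h) = sqrt(h + h)/6 = sqrt(2*h)/6 = (sqrt(2)*sqrt(h))/6 = sqrt(2)*sqrt(h)/6)
X(11)*(-499 - 343) = (sqrt(2)*sqrt(11)/6)*(-499 - 343) = (sqrt(22)/6)*(-842) = -421*sqrt(22)/3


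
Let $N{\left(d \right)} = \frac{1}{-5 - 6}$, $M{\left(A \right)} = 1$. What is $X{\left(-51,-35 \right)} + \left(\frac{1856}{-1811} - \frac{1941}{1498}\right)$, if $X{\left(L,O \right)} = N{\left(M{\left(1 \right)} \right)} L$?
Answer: $\frac{69106949}{29841658} \approx 2.3158$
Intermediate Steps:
$N{\left(d \right)} = - \frac{1}{11}$ ($N{\left(d \right)} = \frac{1}{-11} = - \frac{1}{11}$)
$X{\left(L,O \right)} = - \frac{L}{11}$
$X{\left(-51,-35 \right)} + \left(\frac{1856}{-1811} - \frac{1941}{1498}\right) = \left(- \frac{1}{11}\right) \left(-51\right) + \left(\frac{1856}{-1811} - \frac{1941}{1498}\right) = \frac{51}{11} + \left(1856 \left(- \frac{1}{1811}\right) - \frac{1941}{1498}\right) = \frac{51}{11} - \frac{6295439}{2712878} = \frac{69106949}{29841658}$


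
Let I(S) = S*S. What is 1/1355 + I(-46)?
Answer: 2867181/1355 ≈ 2116.0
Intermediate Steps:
I(S) = S²
1/1355 + I(-46) = 1/1355 + (-46)² = 1/1355 + 2116 = 2867181/1355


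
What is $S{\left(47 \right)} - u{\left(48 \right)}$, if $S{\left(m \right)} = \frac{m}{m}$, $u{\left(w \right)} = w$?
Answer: $-47$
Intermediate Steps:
$S{\left(m \right)} = 1$
$S{\left(47 \right)} - u{\left(48 \right)} = 1 - 48 = -47$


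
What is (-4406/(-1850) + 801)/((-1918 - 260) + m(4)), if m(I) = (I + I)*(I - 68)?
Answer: -371564/1244125 ≈ -0.29866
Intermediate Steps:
m(I) = 2*I*(-68 + I) (m(I) = (2*I)*(-68 + I) = 2*I*(-68 + I))
(-4406/(-1850) + 801)/((-1918 - 260) + m(4)) = (-4406/(-1850) + 801)/((-1918 - 260) + 2*4*(-68 + 4)) = (-4406*(-1/1850) + 801)/(-2178 + 2*4*(-64)) = (2203/925 + 801)/(-2178 - 512) = (743128/925)/(-2690) = (743128/925)*(-1/2690) = -371564/1244125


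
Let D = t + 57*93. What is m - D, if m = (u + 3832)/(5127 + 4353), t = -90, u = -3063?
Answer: -49399511/9480 ≈ -5210.9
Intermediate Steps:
D = 5211 (D = -90 + 57*93 = -90 + 5301 = 5211)
m = 769/9480 (m = (-3063 + 3832)/(5127 + 4353) = 769/9480 ≈ 0.081118)
m - D = 769/9480 - 1*5211 = 769/9480 - 5211 = -49399511/9480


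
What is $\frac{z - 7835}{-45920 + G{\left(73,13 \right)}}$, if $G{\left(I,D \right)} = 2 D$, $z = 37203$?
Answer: $- \frac{14684}{22947} \approx -0.63991$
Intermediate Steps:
$\frac{z - 7835}{-45920 + G{\left(73,13 \right)}} = \frac{37203 - 7835}{-45920 + 2 \cdot 13} = \frac{29368}{-45920 + 26} = \frac{29368}{-45894} = 29368 \left(- \frac{1}{45894}\right) = - \frac{14684}{22947}$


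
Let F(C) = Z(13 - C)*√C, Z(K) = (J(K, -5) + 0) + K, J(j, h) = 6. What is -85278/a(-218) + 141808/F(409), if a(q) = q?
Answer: 42639/109 - 70904*√409/79755 ≈ 373.20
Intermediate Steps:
Z(K) = 6 + K (Z(K) = (6 + 0) + K = 6 + K)
F(C) = √C*(19 - C) (F(C) = (6 + (13 - C))*√C = (19 - C)*√C = √C*(19 - C))
-85278/a(-218) + 141808/F(409) = -85278/(-218) + 141808/((√409*(19 - 1*409))) = -85278*(-1/218) + 141808/((√409*(19 - 409))) = 42639/109 + 141808/((√409*(-390))) = 42639/109 + 141808/((-390*√409)) = 42639/109 + 141808*(-√409/159510) = 42639/109 - 70904*√409/79755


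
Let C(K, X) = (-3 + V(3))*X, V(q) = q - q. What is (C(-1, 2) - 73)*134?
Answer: -10586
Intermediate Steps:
V(q) = 0
C(K, X) = -3*X (C(K, X) = (-3 + 0)*X = -3*X)
(C(-1, 2) - 73)*134 = (-3*2 - 73)*134 = (-6 - 73)*134 = -79*134 = -10586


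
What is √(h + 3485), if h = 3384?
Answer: √6869 ≈ 82.879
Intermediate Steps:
√(h + 3485) = √(3384 + 3485) = √6869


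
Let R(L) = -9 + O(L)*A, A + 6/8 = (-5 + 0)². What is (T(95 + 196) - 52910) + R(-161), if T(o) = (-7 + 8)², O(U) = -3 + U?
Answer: -56895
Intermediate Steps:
A = 97/4 (A = -¾ + (-5 + 0)² = -¾ + (-5)² = -¾ + 25 = 97/4 ≈ 24.250)
R(L) = -327/4 + 97*L/4 (R(L) = -9 + (-3 + L)*(97/4) = -9 + (-291/4 + 97*L/4) = -327/4 + 97*L/4)
T(o) = 1 (T(o) = 1² = 1)
(T(95 + 196) - 52910) + R(-161) = (1 - 52910) + (-327/4 + (97/4)*(-161)) = -52909 + (-327/4 - 15617/4) = -52909 - 3986 = -56895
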